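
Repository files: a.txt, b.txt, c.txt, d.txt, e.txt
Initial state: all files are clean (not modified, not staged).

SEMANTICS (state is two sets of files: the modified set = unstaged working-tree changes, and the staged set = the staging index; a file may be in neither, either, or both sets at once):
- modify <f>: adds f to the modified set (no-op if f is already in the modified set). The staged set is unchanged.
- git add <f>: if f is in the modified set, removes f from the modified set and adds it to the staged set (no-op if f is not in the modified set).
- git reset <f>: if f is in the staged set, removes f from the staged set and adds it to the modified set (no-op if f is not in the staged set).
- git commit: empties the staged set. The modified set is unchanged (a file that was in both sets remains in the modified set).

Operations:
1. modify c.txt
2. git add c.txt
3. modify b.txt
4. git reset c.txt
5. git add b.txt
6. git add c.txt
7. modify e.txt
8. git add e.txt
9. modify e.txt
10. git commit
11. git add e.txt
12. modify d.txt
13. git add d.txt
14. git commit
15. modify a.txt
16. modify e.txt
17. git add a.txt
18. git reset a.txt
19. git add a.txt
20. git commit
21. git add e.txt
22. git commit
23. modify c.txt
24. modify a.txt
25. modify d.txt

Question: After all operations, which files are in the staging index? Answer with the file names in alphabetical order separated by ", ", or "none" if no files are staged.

After op 1 (modify c.txt): modified={c.txt} staged={none}
After op 2 (git add c.txt): modified={none} staged={c.txt}
After op 3 (modify b.txt): modified={b.txt} staged={c.txt}
After op 4 (git reset c.txt): modified={b.txt, c.txt} staged={none}
After op 5 (git add b.txt): modified={c.txt} staged={b.txt}
After op 6 (git add c.txt): modified={none} staged={b.txt, c.txt}
After op 7 (modify e.txt): modified={e.txt} staged={b.txt, c.txt}
After op 8 (git add e.txt): modified={none} staged={b.txt, c.txt, e.txt}
After op 9 (modify e.txt): modified={e.txt} staged={b.txt, c.txt, e.txt}
After op 10 (git commit): modified={e.txt} staged={none}
After op 11 (git add e.txt): modified={none} staged={e.txt}
After op 12 (modify d.txt): modified={d.txt} staged={e.txt}
After op 13 (git add d.txt): modified={none} staged={d.txt, e.txt}
After op 14 (git commit): modified={none} staged={none}
After op 15 (modify a.txt): modified={a.txt} staged={none}
After op 16 (modify e.txt): modified={a.txt, e.txt} staged={none}
After op 17 (git add a.txt): modified={e.txt} staged={a.txt}
After op 18 (git reset a.txt): modified={a.txt, e.txt} staged={none}
After op 19 (git add a.txt): modified={e.txt} staged={a.txt}
After op 20 (git commit): modified={e.txt} staged={none}
After op 21 (git add e.txt): modified={none} staged={e.txt}
After op 22 (git commit): modified={none} staged={none}
After op 23 (modify c.txt): modified={c.txt} staged={none}
After op 24 (modify a.txt): modified={a.txt, c.txt} staged={none}
After op 25 (modify d.txt): modified={a.txt, c.txt, d.txt} staged={none}

Answer: none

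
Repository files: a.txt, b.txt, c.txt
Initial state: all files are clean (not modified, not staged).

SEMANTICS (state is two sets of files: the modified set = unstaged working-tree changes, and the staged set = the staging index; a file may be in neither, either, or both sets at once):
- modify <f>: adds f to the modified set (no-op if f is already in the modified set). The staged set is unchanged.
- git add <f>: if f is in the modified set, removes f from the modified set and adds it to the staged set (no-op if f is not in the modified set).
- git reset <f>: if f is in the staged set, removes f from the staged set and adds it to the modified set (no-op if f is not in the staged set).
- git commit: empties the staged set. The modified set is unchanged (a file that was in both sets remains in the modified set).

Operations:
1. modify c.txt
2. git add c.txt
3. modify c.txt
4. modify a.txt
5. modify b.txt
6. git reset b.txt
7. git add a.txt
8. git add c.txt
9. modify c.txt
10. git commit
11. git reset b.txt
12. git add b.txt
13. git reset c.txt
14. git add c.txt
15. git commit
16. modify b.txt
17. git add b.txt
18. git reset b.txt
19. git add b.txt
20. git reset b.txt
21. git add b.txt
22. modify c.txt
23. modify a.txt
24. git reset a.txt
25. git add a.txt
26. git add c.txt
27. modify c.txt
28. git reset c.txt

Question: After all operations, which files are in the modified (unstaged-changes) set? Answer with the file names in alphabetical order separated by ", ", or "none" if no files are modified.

After op 1 (modify c.txt): modified={c.txt} staged={none}
After op 2 (git add c.txt): modified={none} staged={c.txt}
After op 3 (modify c.txt): modified={c.txt} staged={c.txt}
After op 4 (modify a.txt): modified={a.txt, c.txt} staged={c.txt}
After op 5 (modify b.txt): modified={a.txt, b.txt, c.txt} staged={c.txt}
After op 6 (git reset b.txt): modified={a.txt, b.txt, c.txt} staged={c.txt}
After op 7 (git add a.txt): modified={b.txt, c.txt} staged={a.txt, c.txt}
After op 8 (git add c.txt): modified={b.txt} staged={a.txt, c.txt}
After op 9 (modify c.txt): modified={b.txt, c.txt} staged={a.txt, c.txt}
After op 10 (git commit): modified={b.txt, c.txt} staged={none}
After op 11 (git reset b.txt): modified={b.txt, c.txt} staged={none}
After op 12 (git add b.txt): modified={c.txt} staged={b.txt}
After op 13 (git reset c.txt): modified={c.txt} staged={b.txt}
After op 14 (git add c.txt): modified={none} staged={b.txt, c.txt}
After op 15 (git commit): modified={none} staged={none}
After op 16 (modify b.txt): modified={b.txt} staged={none}
After op 17 (git add b.txt): modified={none} staged={b.txt}
After op 18 (git reset b.txt): modified={b.txt} staged={none}
After op 19 (git add b.txt): modified={none} staged={b.txt}
After op 20 (git reset b.txt): modified={b.txt} staged={none}
After op 21 (git add b.txt): modified={none} staged={b.txt}
After op 22 (modify c.txt): modified={c.txt} staged={b.txt}
After op 23 (modify a.txt): modified={a.txt, c.txt} staged={b.txt}
After op 24 (git reset a.txt): modified={a.txt, c.txt} staged={b.txt}
After op 25 (git add a.txt): modified={c.txt} staged={a.txt, b.txt}
After op 26 (git add c.txt): modified={none} staged={a.txt, b.txt, c.txt}
After op 27 (modify c.txt): modified={c.txt} staged={a.txt, b.txt, c.txt}
After op 28 (git reset c.txt): modified={c.txt} staged={a.txt, b.txt}

Answer: c.txt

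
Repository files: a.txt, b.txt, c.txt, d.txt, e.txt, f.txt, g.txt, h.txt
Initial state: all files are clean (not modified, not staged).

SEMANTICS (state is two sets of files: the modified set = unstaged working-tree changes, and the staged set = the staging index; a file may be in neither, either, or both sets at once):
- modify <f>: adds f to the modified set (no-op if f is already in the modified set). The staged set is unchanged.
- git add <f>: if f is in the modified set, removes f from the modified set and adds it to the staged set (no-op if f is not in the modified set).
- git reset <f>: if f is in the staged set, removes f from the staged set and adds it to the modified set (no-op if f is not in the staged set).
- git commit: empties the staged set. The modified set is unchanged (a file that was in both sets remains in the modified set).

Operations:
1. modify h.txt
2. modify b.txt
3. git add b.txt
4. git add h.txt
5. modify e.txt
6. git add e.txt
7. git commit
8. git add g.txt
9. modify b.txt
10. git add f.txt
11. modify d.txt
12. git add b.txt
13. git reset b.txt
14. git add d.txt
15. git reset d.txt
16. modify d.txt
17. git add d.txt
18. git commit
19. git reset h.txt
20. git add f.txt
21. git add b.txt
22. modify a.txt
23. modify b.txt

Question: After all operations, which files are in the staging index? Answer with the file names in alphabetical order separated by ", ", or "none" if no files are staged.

Answer: b.txt

Derivation:
After op 1 (modify h.txt): modified={h.txt} staged={none}
After op 2 (modify b.txt): modified={b.txt, h.txt} staged={none}
After op 3 (git add b.txt): modified={h.txt} staged={b.txt}
After op 4 (git add h.txt): modified={none} staged={b.txt, h.txt}
After op 5 (modify e.txt): modified={e.txt} staged={b.txt, h.txt}
After op 6 (git add e.txt): modified={none} staged={b.txt, e.txt, h.txt}
After op 7 (git commit): modified={none} staged={none}
After op 8 (git add g.txt): modified={none} staged={none}
After op 9 (modify b.txt): modified={b.txt} staged={none}
After op 10 (git add f.txt): modified={b.txt} staged={none}
After op 11 (modify d.txt): modified={b.txt, d.txt} staged={none}
After op 12 (git add b.txt): modified={d.txt} staged={b.txt}
After op 13 (git reset b.txt): modified={b.txt, d.txt} staged={none}
After op 14 (git add d.txt): modified={b.txt} staged={d.txt}
After op 15 (git reset d.txt): modified={b.txt, d.txt} staged={none}
After op 16 (modify d.txt): modified={b.txt, d.txt} staged={none}
After op 17 (git add d.txt): modified={b.txt} staged={d.txt}
After op 18 (git commit): modified={b.txt} staged={none}
After op 19 (git reset h.txt): modified={b.txt} staged={none}
After op 20 (git add f.txt): modified={b.txt} staged={none}
After op 21 (git add b.txt): modified={none} staged={b.txt}
After op 22 (modify a.txt): modified={a.txt} staged={b.txt}
After op 23 (modify b.txt): modified={a.txt, b.txt} staged={b.txt}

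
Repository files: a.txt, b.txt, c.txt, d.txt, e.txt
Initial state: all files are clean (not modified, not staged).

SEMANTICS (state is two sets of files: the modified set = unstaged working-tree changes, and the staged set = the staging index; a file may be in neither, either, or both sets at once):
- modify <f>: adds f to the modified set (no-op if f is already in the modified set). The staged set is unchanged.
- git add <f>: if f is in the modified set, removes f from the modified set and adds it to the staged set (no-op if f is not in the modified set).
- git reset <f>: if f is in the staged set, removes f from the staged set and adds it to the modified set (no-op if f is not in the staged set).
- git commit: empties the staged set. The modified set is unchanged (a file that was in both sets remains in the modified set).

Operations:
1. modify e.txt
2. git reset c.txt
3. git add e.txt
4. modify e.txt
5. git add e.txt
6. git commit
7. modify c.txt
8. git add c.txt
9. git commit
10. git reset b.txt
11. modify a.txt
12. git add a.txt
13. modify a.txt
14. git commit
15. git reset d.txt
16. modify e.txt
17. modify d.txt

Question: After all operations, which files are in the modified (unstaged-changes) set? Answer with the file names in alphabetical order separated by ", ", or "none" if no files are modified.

Answer: a.txt, d.txt, e.txt

Derivation:
After op 1 (modify e.txt): modified={e.txt} staged={none}
After op 2 (git reset c.txt): modified={e.txt} staged={none}
After op 3 (git add e.txt): modified={none} staged={e.txt}
After op 4 (modify e.txt): modified={e.txt} staged={e.txt}
After op 5 (git add e.txt): modified={none} staged={e.txt}
After op 6 (git commit): modified={none} staged={none}
After op 7 (modify c.txt): modified={c.txt} staged={none}
After op 8 (git add c.txt): modified={none} staged={c.txt}
After op 9 (git commit): modified={none} staged={none}
After op 10 (git reset b.txt): modified={none} staged={none}
After op 11 (modify a.txt): modified={a.txt} staged={none}
After op 12 (git add a.txt): modified={none} staged={a.txt}
After op 13 (modify a.txt): modified={a.txt} staged={a.txt}
After op 14 (git commit): modified={a.txt} staged={none}
After op 15 (git reset d.txt): modified={a.txt} staged={none}
After op 16 (modify e.txt): modified={a.txt, e.txt} staged={none}
After op 17 (modify d.txt): modified={a.txt, d.txt, e.txt} staged={none}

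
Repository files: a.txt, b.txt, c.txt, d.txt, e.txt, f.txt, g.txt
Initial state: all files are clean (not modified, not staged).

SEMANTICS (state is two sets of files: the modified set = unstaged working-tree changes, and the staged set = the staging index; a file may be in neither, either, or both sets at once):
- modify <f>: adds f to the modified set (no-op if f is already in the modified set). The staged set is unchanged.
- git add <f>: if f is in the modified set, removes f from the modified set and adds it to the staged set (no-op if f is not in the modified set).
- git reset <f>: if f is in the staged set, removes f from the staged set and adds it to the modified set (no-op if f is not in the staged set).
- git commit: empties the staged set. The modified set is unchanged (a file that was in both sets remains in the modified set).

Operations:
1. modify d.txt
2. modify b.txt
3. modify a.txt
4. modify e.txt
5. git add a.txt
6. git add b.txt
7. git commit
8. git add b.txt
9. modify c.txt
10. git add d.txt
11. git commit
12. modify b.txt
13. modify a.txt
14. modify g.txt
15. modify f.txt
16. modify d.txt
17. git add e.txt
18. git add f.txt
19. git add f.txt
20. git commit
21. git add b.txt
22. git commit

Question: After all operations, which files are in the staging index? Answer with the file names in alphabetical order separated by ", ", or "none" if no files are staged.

After op 1 (modify d.txt): modified={d.txt} staged={none}
After op 2 (modify b.txt): modified={b.txt, d.txt} staged={none}
After op 3 (modify a.txt): modified={a.txt, b.txt, d.txt} staged={none}
After op 4 (modify e.txt): modified={a.txt, b.txt, d.txt, e.txt} staged={none}
After op 5 (git add a.txt): modified={b.txt, d.txt, e.txt} staged={a.txt}
After op 6 (git add b.txt): modified={d.txt, e.txt} staged={a.txt, b.txt}
After op 7 (git commit): modified={d.txt, e.txt} staged={none}
After op 8 (git add b.txt): modified={d.txt, e.txt} staged={none}
After op 9 (modify c.txt): modified={c.txt, d.txt, e.txt} staged={none}
After op 10 (git add d.txt): modified={c.txt, e.txt} staged={d.txt}
After op 11 (git commit): modified={c.txt, e.txt} staged={none}
After op 12 (modify b.txt): modified={b.txt, c.txt, e.txt} staged={none}
After op 13 (modify a.txt): modified={a.txt, b.txt, c.txt, e.txt} staged={none}
After op 14 (modify g.txt): modified={a.txt, b.txt, c.txt, e.txt, g.txt} staged={none}
After op 15 (modify f.txt): modified={a.txt, b.txt, c.txt, e.txt, f.txt, g.txt} staged={none}
After op 16 (modify d.txt): modified={a.txt, b.txt, c.txt, d.txt, e.txt, f.txt, g.txt} staged={none}
After op 17 (git add e.txt): modified={a.txt, b.txt, c.txt, d.txt, f.txt, g.txt} staged={e.txt}
After op 18 (git add f.txt): modified={a.txt, b.txt, c.txt, d.txt, g.txt} staged={e.txt, f.txt}
After op 19 (git add f.txt): modified={a.txt, b.txt, c.txt, d.txt, g.txt} staged={e.txt, f.txt}
After op 20 (git commit): modified={a.txt, b.txt, c.txt, d.txt, g.txt} staged={none}
After op 21 (git add b.txt): modified={a.txt, c.txt, d.txt, g.txt} staged={b.txt}
After op 22 (git commit): modified={a.txt, c.txt, d.txt, g.txt} staged={none}

Answer: none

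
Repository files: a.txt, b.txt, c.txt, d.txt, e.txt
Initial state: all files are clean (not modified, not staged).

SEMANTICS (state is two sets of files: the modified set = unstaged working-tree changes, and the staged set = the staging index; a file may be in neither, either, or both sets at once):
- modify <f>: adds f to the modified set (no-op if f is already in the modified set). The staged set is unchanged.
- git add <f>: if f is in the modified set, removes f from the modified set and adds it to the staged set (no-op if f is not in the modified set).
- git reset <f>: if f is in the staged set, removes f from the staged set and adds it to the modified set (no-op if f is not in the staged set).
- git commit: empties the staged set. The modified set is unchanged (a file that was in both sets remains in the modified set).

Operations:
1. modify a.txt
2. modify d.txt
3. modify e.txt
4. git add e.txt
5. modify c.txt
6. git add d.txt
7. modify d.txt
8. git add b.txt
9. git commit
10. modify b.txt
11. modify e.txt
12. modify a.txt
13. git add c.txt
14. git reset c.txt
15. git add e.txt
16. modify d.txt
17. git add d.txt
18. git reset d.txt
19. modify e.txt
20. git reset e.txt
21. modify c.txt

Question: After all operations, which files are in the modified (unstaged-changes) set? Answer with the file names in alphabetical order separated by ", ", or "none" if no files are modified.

After op 1 (modify a.txt): modified={a.txt} staged={none}
After op 2 (modify d.txt): modified={a.txt, d.txt} staged={none}
After op 3 (modify e.txt): modified={a.txt, d.txt, e.txt} staged={none}
After op 4 (git add e.txt): modified={a.txt, d.txt} staged={e.txt}
After op 5 (modify c.txt): modified={a.txt, c.txt, d.txt} staged={e.txt}
After op 6 (git add d.txt): modified={a.txt, c.txt} staged={d.txt, e.txt}
After op 7 (modify d.txt): modified={a.txt, c.txt, d.txt} staged={d.txt, e.txt}
After op 8 (git add b.txt): modified={a.txt, c.txt, d.txt} staged={d.txt, e.txt}
After op 9 (git commit): modified={a.txt, c.txt, d.txt} staged={none}
After op 10 (modify b.txt): modified={a.txt, b.txt, c.txt, d.txt} staged={none}
After op 11 (modify e.txt): modified={a.txt, b.txt, c.txt, d.txt, e.txt} staged={none}
After op 12 (modify a.txt): modified={a.txt, b.txt, c.txt, d.txt, e.txt} staged={none}
After op 13 (git add c.txt): modified={a.txt, b.txt, d.txt, e.txt} staged={c.txt}
After op 14 (git reset c.txt): modified={a.txt, b.txt, c.txt, d.txt, e.txt} staged={none}
After op 15 (git add e.txt): modified={a.txt, b.txt, c.txt, d.txt} staged={e.txt}
After op 16 (modify d.txt): modified={a.txt, b.txt, c.txt, d.txt} staged={e.txt}
After op 17 (git add d.txt): modified={a.txt, b.txt, c.txt} staged={d.txt, e.txt}
After op 18 (git reset d.txt): modified={a.txt, b.txt, c.txt, d.txt} staged={e.txt}
After op 19 (modify e.txt): modified={a.txt, b.txt, c.txt, d.txt, e.txt} staged={e.txt}
After op 20 (git reset e.txt): modified={a.txt, b.txt, c.txt, d.txt, e.txt} staged={none}
After op 21 (modify c.txt): modified={a.txt, b.txt, c.txt, d.txt, e.txt} staged={none}

Answer: a.txt, b.txt, c.txt, d.txt, e.txt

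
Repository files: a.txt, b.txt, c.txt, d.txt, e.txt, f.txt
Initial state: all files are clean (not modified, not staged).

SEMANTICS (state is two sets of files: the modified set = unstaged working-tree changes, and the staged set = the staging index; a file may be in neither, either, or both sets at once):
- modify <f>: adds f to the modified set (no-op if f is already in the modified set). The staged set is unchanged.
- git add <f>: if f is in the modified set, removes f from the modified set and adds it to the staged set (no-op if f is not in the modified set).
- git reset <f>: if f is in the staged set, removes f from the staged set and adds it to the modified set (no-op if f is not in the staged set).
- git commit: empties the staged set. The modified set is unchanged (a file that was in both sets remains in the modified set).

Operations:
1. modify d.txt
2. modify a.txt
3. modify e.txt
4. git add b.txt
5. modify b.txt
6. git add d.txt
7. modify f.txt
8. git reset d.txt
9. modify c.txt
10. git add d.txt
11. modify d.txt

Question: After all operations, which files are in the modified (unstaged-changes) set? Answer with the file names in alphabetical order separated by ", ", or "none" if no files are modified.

Answer: a.txt, b.txt, c.txt, d.txt, e.txt, f.txt

Derivation:
After op 1 (modify d.txt): modified={d.txt} staged={none}
After op 2 (modify a.txt): modified={a.txt, d.txt} staged={none}
After op 3 (modify e.txt): modified={a.txt, d.txt, e.txt} staged={none}
After op 4 (git add b.txt): modified={a.txt, d.txt, e.txt} staged={none}
After op 5 (modify b.txt): modified={a.txt, b.txt, d.txt, e.txt} staged={none}
After op 6 (git add d.txt): modified={a.txt, b.txt, e.txt} staged={d.txt}
After op 7 (modify f.txt): modified={a.txt, b.txt, e.txt, f.txt} staged={d.txt}
After op 8 (git reset d.txt): modified={a.txt, b.txt, d.txt, e.txt, f.txt} staged={none}
After op 9 (modify c.txt): modified={a.txt, b.txt, c.txt, d.txt, e.txt, f.txt} staged={none}
After op 10 (git add d.txt): modified={a.txt, b.txt, c.txt, e.txt, f.txt} staged={d.txt}
After op 11 (modify d.txt): modified={a.txt, b.txt, c.txt, d.txt, e.txt, f.txt} staged={d.txt}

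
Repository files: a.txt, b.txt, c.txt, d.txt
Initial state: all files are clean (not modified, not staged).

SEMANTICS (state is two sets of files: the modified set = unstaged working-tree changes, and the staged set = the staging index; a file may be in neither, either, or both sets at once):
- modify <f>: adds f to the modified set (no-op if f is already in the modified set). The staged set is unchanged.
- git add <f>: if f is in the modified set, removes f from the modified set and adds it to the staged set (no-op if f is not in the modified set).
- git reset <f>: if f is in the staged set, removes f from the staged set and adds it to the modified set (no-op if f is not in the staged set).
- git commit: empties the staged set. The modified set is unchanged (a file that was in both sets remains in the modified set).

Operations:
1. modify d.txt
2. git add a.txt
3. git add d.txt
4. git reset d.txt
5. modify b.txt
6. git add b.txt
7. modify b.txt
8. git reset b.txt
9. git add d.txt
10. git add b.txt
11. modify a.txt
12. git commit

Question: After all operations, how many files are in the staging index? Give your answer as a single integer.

After op 1 (modify d.txt): modified={d.txt} staged={none}
After op 2 (git add a.txt): modified={d.txt} staged={none}
After op 3 (git add d.txt): modified={none} staged={d.txt}
After op 4 (git reset d.txt): modified={d.txt} staged={none}
After op 5 (modify b.txt): modified={b.txt, d.txt} staged={none}
After op 6 (git add b.txt): modified={d.txt} staged={b.txt}
After op 7 (modify b.txt): modified={b.txt, d.txt} staged={b.txt}
After op 8 (git reset b.txt): modified={b.txt, d.txt} staged={none}
After op 9 (git add d.txt): modified={b.txt} staged={d.txt}
After op 10 (git add b.txt): modified={none} staged={b.txt, d.txt}
After op 11 (modify a.txt): modified={a.txt} staged={b.txt, d.txt}
After op 12 (git commit): modified={a.txt} staged={none}
Final staged set: {none} -> count=0

Answer: 0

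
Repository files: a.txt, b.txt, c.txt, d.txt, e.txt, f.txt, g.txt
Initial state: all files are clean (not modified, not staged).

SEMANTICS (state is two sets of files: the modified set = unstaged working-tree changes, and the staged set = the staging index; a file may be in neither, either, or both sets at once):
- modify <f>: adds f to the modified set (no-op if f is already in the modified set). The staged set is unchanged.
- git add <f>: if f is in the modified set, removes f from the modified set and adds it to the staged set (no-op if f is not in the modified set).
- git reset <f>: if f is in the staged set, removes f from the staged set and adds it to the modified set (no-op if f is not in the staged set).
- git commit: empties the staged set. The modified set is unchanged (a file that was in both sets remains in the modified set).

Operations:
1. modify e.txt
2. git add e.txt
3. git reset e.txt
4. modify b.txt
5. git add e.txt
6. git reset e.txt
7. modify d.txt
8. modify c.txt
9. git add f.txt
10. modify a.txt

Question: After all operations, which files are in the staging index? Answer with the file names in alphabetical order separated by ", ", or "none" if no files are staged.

Answer: none

Derivation:
After op 1 (modify e.txt): modified={e.txt} staged={none}
After op 2 (git add e.txt): modified={none} staged={e.txt}
After op 3 (git reset e.txt): modified={e.txt} staged={none}
After op 4 (modify b.txt): modified={b.txt, e.txt} staged={none}
After op 5 (git add e.txt): modified={b.txt} staged={e.txt}
After op 6 (git reset e.txt): modified={b.txt, e.txt} staged={none}
After op 7 (modify d.txt): modified={b.txt, d.txt, e.txt} staged={none}
After op 8 (modify c.txt): modified={b.txt, c.txt, d.txt, e.txt} staged={none}
After op 9 (git add f.txt): modified={b.txt, c.txt, d.txt, e.txt} staged={none}
After op 10 (modify a.txt): modified={a.txt, b.txt, c.txt, d.txt, e.txt} staged={none}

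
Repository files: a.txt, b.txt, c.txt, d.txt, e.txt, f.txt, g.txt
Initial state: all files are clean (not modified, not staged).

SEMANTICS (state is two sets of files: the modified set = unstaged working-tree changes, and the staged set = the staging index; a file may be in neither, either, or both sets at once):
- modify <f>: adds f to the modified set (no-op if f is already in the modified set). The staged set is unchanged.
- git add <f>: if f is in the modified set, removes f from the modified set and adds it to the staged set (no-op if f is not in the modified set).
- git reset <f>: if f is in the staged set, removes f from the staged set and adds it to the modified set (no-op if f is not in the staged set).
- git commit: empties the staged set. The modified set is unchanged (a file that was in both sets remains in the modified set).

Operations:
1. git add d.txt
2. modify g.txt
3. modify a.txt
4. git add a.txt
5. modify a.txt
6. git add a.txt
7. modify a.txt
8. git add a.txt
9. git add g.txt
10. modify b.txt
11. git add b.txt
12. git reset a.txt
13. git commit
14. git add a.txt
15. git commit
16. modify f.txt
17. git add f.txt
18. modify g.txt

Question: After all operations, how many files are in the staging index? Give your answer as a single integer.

Answer: 1

Derivation:
After op 1 (git add d.txt): modified={none} staged={none}
After op 2 (modify g.txt): modified={g.txt} staged={none}
After op 3 (modify a.txt): modified={a.txt, g.txt} staged={none}
After op 4 (git add a.txt): modified={g.txt} staged={a.txt}
After op 5 (modify a.txt): modified={a.txt, g.txt} staged={a.txt}
After op 6 (git add a.txt): modified={g.txt} staged={a.txt}
After op 7 (modify a.txt): modified={a.txt, g.txt} staged={a.txt}
After op 8 (git add a.txt): modified={g.txt} staged={a.txt}
After op 9 (git add g.txt): modified={none} staged={a.txt, g.txt}
After op 10 (modify b.txt): modified={b.txt} staged={a.txt, g.txt}
After op 11 (git add b.txt): modified={none} staged={a.txt, b.txt, g.txt}
After op 12 (git reset a.txt): modified={a.txt} staged={b.txt, g.txt}
After op 13 (git commit): modified={a.txt} staged={none}
After op 14 (git add a.txt): modified={none} staged={a.txt}
After op 15 (git commit): modified={none} staged={none}
After op 16 (modify f.txt): modified={f.txt} staged={none}
After op 17 (git add f.txt): modified={none} staged={f.txt}
After op 18 (modify g.txt): modified={g.txt} staged={f.txt}
Final staged set: {f.txt} -> count=1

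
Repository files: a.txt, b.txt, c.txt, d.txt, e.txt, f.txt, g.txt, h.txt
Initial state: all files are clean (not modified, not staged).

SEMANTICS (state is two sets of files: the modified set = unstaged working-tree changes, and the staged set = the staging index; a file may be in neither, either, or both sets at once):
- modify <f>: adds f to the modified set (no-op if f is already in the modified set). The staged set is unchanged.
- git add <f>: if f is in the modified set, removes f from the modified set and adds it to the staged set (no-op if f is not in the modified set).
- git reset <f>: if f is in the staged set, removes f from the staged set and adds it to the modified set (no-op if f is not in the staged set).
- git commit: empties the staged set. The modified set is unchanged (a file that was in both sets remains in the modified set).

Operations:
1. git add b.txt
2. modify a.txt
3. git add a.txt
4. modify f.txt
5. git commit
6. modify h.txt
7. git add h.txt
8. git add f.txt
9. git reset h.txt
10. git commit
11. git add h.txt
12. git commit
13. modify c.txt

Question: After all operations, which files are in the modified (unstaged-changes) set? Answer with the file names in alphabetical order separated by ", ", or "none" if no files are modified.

Answer: c.txt

Derivation:
After op 1 (git add b.txt): modified={none} staged={none}
After op 2 (modify a.txt): modified={a.txt} staged={none}
After op 3 (git add a.txt): modified={none} staged={a.txt}
After op 4 (modify f.txt): modified={f.txt} staged={a.txt}
After op 5 (git commit): modified={f.txt} staged={none}
After op 6 (modify h.txt): modified={f.txt, h.txt} staged={none}
After op 7 (git add h.txt): modified={f.txt} staged={h.txt}
After op 8 (git add f.txt): modified={none} staged={f.txt, h.txt}
After op 9 (git reset h.txt): modified={h.txt} staged={f.txt}
After op 10 (git commit): modified={h.txt} staged={none}
After op 11 (git add h.txt): modified={none} staged={h.txt}
After op 12 (git commit): modified={none} staged={none}
After op 13 (modify c.txt): modified={c.txt} staged={none}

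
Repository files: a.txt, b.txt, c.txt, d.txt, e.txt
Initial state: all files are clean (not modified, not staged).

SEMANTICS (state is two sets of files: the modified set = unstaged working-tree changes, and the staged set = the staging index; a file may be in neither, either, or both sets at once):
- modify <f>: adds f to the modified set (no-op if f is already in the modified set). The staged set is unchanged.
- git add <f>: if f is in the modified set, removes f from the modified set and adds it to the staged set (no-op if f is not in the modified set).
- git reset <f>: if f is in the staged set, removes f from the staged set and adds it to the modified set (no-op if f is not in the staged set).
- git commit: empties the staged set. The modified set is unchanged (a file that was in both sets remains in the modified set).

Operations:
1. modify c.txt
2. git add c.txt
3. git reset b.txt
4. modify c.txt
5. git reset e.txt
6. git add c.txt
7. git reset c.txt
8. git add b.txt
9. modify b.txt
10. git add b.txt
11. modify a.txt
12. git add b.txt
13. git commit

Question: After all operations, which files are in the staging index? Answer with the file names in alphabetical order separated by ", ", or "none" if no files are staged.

After op 1 (modify c.txt): modified={c.txt} staged={none}
After op 2 (git add c.txt): modified={none} staged={c.txt}
After op 3 (git reset b.txt): modified={none} staged={c.txt}
After op 4 (modify c.txt): modified={c.txt} staged={c.txt}
After op 5 (git reset e.txt): modified={c.txt} staged={c.txt}
After op 6 (git add c.txt): modified={none} staged={c.txt}
After op 7 (git reset c.txt): modified={c.txt} staged={none}
After op 8 (git add b.txt): modified={c.txt} staged={none}
After op 9 (modify b.txt): modified={b.txt, c.txt} staged={none}
After op 10 (git add b.txt): modified={c.txt} staged={b.txt}
After op 11 (modify a.txt): modified={a.txt, c.txt} staged={b.txt}
After op 12 (git add b.txt): modified={a.txt, c.txt} staged={b.txt}
After op 13 (git commit): modified={a.txt, c.txt} staged={none}

Answer: none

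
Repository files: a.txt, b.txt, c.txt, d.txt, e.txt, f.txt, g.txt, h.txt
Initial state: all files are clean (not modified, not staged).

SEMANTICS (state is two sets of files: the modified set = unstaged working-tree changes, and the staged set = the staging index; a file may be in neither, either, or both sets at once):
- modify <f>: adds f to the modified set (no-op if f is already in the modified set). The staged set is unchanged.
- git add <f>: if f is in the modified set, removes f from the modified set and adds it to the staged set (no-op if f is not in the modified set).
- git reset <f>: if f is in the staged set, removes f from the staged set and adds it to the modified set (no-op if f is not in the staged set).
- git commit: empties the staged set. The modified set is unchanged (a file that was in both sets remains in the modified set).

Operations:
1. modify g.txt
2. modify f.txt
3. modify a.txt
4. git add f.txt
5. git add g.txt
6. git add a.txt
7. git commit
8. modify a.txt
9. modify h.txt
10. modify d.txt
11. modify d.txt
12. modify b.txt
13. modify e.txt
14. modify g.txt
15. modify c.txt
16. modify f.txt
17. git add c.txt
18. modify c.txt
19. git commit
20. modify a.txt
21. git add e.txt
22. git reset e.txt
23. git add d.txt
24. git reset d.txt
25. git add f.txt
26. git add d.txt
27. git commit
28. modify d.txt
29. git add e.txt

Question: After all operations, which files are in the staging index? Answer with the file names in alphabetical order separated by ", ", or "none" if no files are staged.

After op 1 (modify g.txt): modified={g.txt} staged={none}
After op 2 (modify f.txt): modified={f.txt, g.txt} staged={none}
After op 3 (modify a.txt): modified={a.txt, f.txt, g.txt} staged={none}
After op 4 (git add f.txt): modified={a.txt, g.txt} staged={f.txt}
After op 5 (git add g.txt): modified={a.txt} staged={f.txt, g.txt}
After op 6 (git add a.txt): modified={none} staged={a.txt, f.txt, g.txt}
After op 7 (git commit): modified={none} staged={none}
After op 8 (modify a.txt): modified={a.txt} staged={none}
After op 9 (modify h.txt): modified={a.txt, h.txt} staged={none}
After op 10 (modify d.txt): modified={a.txt, d.txt, h.txt} staged={none}
After op 11 (modify d.txt): modified={a.txt, d.txt, h.txt} staged={none}
After op 12 (modify b.txt): modified={a.txt, b.txt, d.txt, h.txt} staged={none}
After op 13 (modify e.txt): modified={a.txt, b.txt, d.txt, e.txt, h.txt} staged={none}
After op 14 (modify g.txt): modified={a.txt, b.txt, d.txt, e.txt, g.txt, h.txt} staged={none}
After op 15 (modify c.txt): modified={a.txt, b.txt, c.txt, d.txt, e.txt, g.txt, h.txt} staged={none}
After op 16 (modify f.txt): modified={a.txt, b.txt, c.txt, d.txt, e.txt, f.txt, g.txt, h.txt} staged={none}
After op 17 (git add c.txt): modified={a.txt, b.txt, d.txt, e.txt, f.txt, g.txt, h.txt} staged={c.txt}
After op 18 (modify c.txt): modified={a.txt, b.txt, c.txt, d.txt, e.txt, f.txt, g.txt, h.txt} staged={c.txt}
After op 19 (git commit): modified={a.txt, b.txt, c.txt, d.txt, e.txt, f.txt, g.txt, h.txt} staged={none}
After op 20 (modify a.txt): modified={a.txt, b.txt, c.txt, d.txt, e.txt, f.txt, g.txt, h.txt} staged={none}
After op 21 (git add e.txt): modified={a.txt, b.txt, c.txt, d.txt, f.txt, g.txt, h.txt} staged={e.txt}
After op 22 (git reset e.txt): modified={a.txt, b.txt, c.txt, d.txt, e.txt, f.txt, g.txt, h.txt} staged={none}
After op 23 (git add d.txt): modified={a.txt, b.txt, c.txt, e.txt, f.txt, g.txt, h.txt} staged={d.txt}
After op 24 (git reset d.txt): modified={a.txt, b.txt, c.txt, d.txt, e.txt, f.txt, g.txt, h.txt} staged={none}
After op 25 (git add f.txt): modified={a.txt, b.txt, c.txt, d.txt, e.txt, g.txt, h.txt} staged={f.txt}
After op 26 (git add d.txt): modified={a.txt, b.txt, c.txt, e.txt, g.txt, h.txt} staged={d.txt, f.txt}
After op 27 (git commit): modified={a.txt, b.txt, c.txt, e.txt, g.txt, h.txt} staged={none}
After op 28 (modify d.txt): modified={a.txt, b.txt, c.txt, d.txt, e.txt, g.txt, h.txt} staged={none}
After op 29 (git add e.txt): modified={a.txt, b.txt, c.txt, d.txt, g.txt, h.txt} staged={e.txt}

Answer: e.txt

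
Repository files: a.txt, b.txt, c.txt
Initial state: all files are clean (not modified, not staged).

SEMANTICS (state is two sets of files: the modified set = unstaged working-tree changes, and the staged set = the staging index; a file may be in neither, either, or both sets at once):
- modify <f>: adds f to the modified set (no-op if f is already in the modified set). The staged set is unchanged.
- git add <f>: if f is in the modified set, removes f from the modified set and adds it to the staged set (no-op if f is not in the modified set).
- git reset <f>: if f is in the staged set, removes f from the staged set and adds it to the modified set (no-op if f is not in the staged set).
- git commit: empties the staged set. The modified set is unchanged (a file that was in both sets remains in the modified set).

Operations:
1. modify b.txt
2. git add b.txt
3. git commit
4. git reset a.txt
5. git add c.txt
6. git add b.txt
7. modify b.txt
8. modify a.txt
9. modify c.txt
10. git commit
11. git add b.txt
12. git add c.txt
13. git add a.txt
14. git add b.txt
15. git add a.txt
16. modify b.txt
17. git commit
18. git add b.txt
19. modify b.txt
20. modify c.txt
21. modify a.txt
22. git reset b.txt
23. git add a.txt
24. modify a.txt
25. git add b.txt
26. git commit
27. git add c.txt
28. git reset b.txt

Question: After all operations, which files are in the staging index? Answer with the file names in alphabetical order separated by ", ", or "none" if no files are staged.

Answer: c.txt

Derivation:
After op 1 (modify b.txt): modified={b.txt} staged={none}
After op 2 (git add b.txt): modified={none} staged={b.txt}
After op 3 (git commit): modified={none} staged={none}
After op 4 (git reset a.txt): modified={none} staged={none}
After op 5 (git add c.txt): modified={none} staged={none}
After op 6 (git add b.txt): modified={none} staged={none}
After op 7 (modify b.txt): modified={b.txt} staged={none}
After op 8 (modify a.txt): modified={a.txt, b.txt} staged={none}
After op 9 (modify c.txt): modified={a.txt, b.txt, c.txt} staged={none}
After op 10 (git commit): modified={a.txt, b.txt, c.txt} staged={none}
After op 11 (git add b.txt): modified={a.txt, c.txt} staged={b.txt}
After op 12 (git add c.txt): modified={a.txt} staged={b.txt, c.txt}
After op 13 (git add a.txt): modified={none} staged={a.txt, b.txt, c.txt}
After op 14 (git add b.txt): modified={none} staged={a.txt, b.txt, c.txt}
After op 15 (git add a.txt): modified={none} staged={a.txt, b.txt, c.txt}
After op 16 (modify b.txt): modified={b.txt} staged={a.txt, b.txt, c.txt}
After op 17 (git commit): modified={b.txt} staged={none}
After op 18 (git add b.txt): modified={none} staged={b.txt}
After op 19 (modify b.txt): modified={b.txt} staged={b.txt}
After op 20 (modify c.txt): modified={b.txt, c.txt} staged={b.txt}
After op 21 (modify a.txt): modified={a.txt, b.txt, c.txt} staged={b.txt}
After op 22 (git reset b.txt): modified={a.txt, b.txt, c.txt} staged={none}
After op 23 (git add a.txt): modified={b.txt, c.txt} staged={a.txt}
After op 24 (modify a.txt): modified={a.txt, b.txt, c.txt} staged={a.txt}
After op 25 (git add b.txt): modified={a.txt, c.txt} staged={a.txt, b.txt}
After op 26 (git commit): modified={a.txt, c.txt} staged={none}
After op 27 (git add c.txt): modified={a.txt} staged={c.txt}
After op 28 (git reset b.txt): modified={a.txt} staged={c.txt}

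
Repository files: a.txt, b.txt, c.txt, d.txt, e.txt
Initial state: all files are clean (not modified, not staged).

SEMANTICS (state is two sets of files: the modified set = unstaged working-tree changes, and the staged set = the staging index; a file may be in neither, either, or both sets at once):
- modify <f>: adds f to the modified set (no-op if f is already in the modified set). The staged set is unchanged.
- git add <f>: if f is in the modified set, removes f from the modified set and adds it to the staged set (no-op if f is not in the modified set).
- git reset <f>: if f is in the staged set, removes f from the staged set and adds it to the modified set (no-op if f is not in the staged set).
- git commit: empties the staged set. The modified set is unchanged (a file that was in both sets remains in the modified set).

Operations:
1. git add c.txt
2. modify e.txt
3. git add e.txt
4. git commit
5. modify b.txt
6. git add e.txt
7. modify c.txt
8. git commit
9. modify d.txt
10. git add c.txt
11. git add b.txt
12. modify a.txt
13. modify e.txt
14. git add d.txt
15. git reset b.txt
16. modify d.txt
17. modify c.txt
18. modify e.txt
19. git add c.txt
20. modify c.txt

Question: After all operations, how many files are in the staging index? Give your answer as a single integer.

After op 1 (git add c.txt): modified={none} staged={none}
After op 2 (modify e.txt): modified={e.txt} staged={none}
After op 3 (git add e.txt): modified={none} staged={e.txt}
After op 4 (git commit): modified={none} staged={none}
After op 5 (modify b.txt): modified={b.txt} staged={none}
After op 6 (git add e.txt): modified={b.txt} staged={none}
After op 7 (modify c.txt): modified={b.txt, c.txt} staged={none}
After op 8 (git commit): modified={b.txt, c.txt} staged={none}
After op 9 (modify d.txt): modified={b.txt, c.txt, d.txt} staged={none}
After op 10 (git add c.txt): modified={b.txt, d.txt} staged={c.txt}
After op 11 (git add b.txt): modified={d.txt} staged={b.txt, c.txt}
After op 12 (modify a.txt): modified={a.txt, d.txt} staged={b.txt, c.txt}
After op 13 (modify e.txt): modified={a.txt, d.txt, e.txt} staged={b.txt, c.txt}
After op 14 (git add d.txt): modified={a.txt, e.txt} staged={b.txt, c.txt, d.txt}
After op 15 (git reset b.txt): modified={a.txt, b.txt, e.txt} staged={c.txt, d.txt}
After op 16 (modify d.txt): modified={a.txt, b.txt, d.txt, e.txt} staged={c.txt, d.txt}
After op 17 (modify c.txt): modified={a.txt, b.txt, c.txt, d.txt, e.txt} staged={c.txt, d.txt}
After op 18 (modify e.txt): modified={a.txt, b.txt, c.txt, d.txt, e.txt} staged={c.txt, d.txt}
After op 19 (git add c.txt): modified={a.txt, b.txt, d.txt, e.txt} staged={c.txt, d.txt}
After op 20 (modify c.txt): modified={a.txt, b.txt, c.txt, d.txt, e.txt} staged={c.txt, d.txt}
Final staged set: {c.txt, d.txt} -> count=2

Answer: 2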